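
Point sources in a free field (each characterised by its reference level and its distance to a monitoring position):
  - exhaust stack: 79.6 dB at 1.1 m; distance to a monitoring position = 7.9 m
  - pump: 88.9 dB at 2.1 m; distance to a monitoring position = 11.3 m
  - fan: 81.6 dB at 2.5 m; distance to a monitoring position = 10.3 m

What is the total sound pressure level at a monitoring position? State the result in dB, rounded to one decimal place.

Apply inverse-square spreading to bring every level to the receiver, then sum 10^(L/10).
exhaust stack: 79.6 − 20·log₁₀(7.9/1.1) = 79.6 − 17.12 = 62.48 dB.
pump: 88.9 − 20·log₁₀(11.3/2.1) = 88.9 − 14.62 = 74.28 dB.
fan: 81.6 − 20·log₁₀(10.3/2.5) = 81.6 − 12.30 = 69.30 dB.
Σ 10^(L/10) = 3.709e+07 → L_total = 10·log₁₀(3.709e+07) = 75.69 dB.

75.7 dB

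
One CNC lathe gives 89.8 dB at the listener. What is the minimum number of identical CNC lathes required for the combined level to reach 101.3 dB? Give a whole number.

N identical sources give L₁ + 10·log₁₀ N, so require 10·log₁₀ N ≥ 101.3 − 89.8 = 11.5 dB.
N ≥ 10^(11.5/10) = 14.125, so N = 15.

15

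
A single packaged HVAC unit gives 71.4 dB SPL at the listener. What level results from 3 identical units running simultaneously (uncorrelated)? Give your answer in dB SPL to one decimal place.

L_total = L₁ + 10·log₁₀ N for N identical incoherent sources.
L_total = 71.4 + 10·log₁₀(3) = 71.4 + 4.771 = 76.17 dB SPL.

76.2 dB SPL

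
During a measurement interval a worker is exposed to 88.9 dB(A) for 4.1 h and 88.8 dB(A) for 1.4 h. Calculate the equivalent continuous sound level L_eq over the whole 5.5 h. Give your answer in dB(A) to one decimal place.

88.9 dB(A)

L_eq = 10·log₁₀[(1/T)·Σ tᵢ·10^(Lᵢ/10)] with T = 5.5 h.
Σ tᵢ·10^(Lᵢ/10) = 4.1·10^(88.9/10) + 1.4·10^(88.8/10) = 4.245e+09.
L_eq = 10·log₁₀(4.245e+09/5.5) = 88.87 dB(A).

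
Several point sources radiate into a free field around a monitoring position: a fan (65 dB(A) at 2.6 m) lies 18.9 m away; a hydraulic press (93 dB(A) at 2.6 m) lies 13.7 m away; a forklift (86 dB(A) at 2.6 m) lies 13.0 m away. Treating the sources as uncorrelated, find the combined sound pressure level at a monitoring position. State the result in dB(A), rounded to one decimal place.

79.4 dB(A)

Propagate each source to the receiver with L = L_ref − 20·log₁₀(r/r_ref), then add intensities.
fan: 65 − 20·log₁₀(18.9/2.6) = 65 − 17.23 = 47.77 dB(A).
hydraulic press: 93 − 20·log₁₀(13.7/2.6) = 93 − 14.43 = 78.57 dB(A).
forklift: 86 − 20·log₁₀(13.0/2.6) = 86 − 13.98 = 72.02 dB(A).
Σ 10^(L/10) = 8.785e+07 → L_total = 10·log₁₀(8.785e+07) = 79.44 dB(A).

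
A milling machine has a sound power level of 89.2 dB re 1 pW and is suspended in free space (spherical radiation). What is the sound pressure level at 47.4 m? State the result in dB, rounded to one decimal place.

The power spreads over a sphere of area 4π·r², so L_p = L_w − 10·log₁₀(4π·r²).
4π·r² = 2.823e+04 m², 10·log₁₀ of that is 44.508 dB.
L_p = 89.2 − 44.508 = 44.69 dB.

44.7 dB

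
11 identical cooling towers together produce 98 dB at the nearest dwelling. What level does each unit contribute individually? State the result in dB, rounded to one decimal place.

87.6 dB

Dividing the total intensity by 11 lowers the level by 10·log₁₀ 11 = 10.414 dB: L₁ = 98 − 10.414.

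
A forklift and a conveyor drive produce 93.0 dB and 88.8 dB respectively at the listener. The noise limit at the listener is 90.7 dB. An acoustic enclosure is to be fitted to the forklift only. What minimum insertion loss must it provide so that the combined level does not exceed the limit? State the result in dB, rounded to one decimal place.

Fixed contribution from the other source: Σ 10^(L/10) = 10^(88.8/10) = 7.586e+08 (88.80 dB).
The limit corresponds to 10^(90.7/10) = 1.175e+09; subtracting the fixed part leaves 4.163e+08 for the forklift, i.e. 86.19 dB.
So the forklift must be reduced from 93.0 to 86.19 dB: IL = 6.81 dB.

6.8 dB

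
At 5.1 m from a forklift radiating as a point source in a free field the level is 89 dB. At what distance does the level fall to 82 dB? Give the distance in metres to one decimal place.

11.4 m

Point-source spreading drops the level by 20·log₁₀(r₂/r₁); inverting, r₂/r₁ = 10^(ΔL/20).
r₂ = 5.1·10^((89−82)/20) = 5.1·10^(7.0/20) = 11.42 m.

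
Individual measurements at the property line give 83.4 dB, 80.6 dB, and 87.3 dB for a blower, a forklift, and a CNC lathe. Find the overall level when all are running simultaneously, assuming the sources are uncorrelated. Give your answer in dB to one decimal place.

89.4 dB

For uncorrelated sources the intensities add, so convert each level to linear form, sum, and take 10·log₁₀ of the total.
Σ 10^(L/10) = 10^(83.4/10) + 10^(80.6/10) + 10^(87.3/10) = 8.706e+08.
L_total = 10·log₁₀(8.706e+08) = 89.40 dB.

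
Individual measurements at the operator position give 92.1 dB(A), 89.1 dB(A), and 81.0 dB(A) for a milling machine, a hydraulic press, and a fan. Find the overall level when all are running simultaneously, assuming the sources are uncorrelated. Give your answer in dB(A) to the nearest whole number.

For uncorrelated sources the intensities add, so convert each level to linear form, sum, and take 10·log₁₀ of the total.
Σ 10^(L/10) = 10^(92.1/10) + 10^(89.1/10) + 10^(81.0/10) = 2.561e+09.
L_total = 10·log₁₀(2.561e+09) = 94.08 dB(A).

94 dB(A)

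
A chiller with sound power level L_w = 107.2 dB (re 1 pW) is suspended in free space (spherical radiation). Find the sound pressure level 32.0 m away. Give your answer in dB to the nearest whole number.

66 dB

Free-field spherical radiation: L_p = L_w − 10·log₁₀(4π·r²), r = 32.0 m.
4π·r² = 1.287e+04 m², 10·log₁₀ of that is 41.095 dB.
L_p = 107.2 − 41.095 = 66.10 dB.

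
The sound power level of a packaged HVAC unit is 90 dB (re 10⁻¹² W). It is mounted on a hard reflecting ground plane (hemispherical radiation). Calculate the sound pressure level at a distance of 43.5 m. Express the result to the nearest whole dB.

L_p = L_w − 10·log₁₀(2π·r²) with r = 43.5 m.
2π·r² = 1.189e+04 m², 10·log₁₀ of that is 40.752 dB.
L_p = 90 − 40.752 = 49.25 dB.

49 dB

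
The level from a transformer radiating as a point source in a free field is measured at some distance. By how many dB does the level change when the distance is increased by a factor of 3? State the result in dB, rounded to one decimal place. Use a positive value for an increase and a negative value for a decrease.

-9.5 dB

Point-source spreading: ΔL = −20·log₁₀(r₂/r₁).
ΔL = −20·log₁₀(3) = -9.54 dB.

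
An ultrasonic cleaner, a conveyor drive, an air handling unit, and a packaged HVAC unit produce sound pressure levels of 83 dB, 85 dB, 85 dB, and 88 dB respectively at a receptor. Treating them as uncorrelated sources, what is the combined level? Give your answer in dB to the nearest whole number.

92 dB

Incoherent sources combine by intensity addition: L_total = 10·log₁₀(Σ 10^(L_i/10)).
Σ 10^(L/10) = 10^(83/10) + 10^(85/10) + 10^(85/10) + 10^(88/10) = 1.463e+09.
L_total = 10·log₁₀(1.463e+09) = 91.65 dB.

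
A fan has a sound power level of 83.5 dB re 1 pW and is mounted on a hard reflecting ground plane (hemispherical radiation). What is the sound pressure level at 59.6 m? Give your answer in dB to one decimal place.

40.0 dB

Free-field hemispherical radiation: L_p = L_w − 10·log₁₀(2π·r²), r = 59.6 m.
2π·r² = 2.232e+04 m², 10·log₁₀ of that is 43.487 dB.
L_p = 83.5 − 43.487 = 40.01 dB.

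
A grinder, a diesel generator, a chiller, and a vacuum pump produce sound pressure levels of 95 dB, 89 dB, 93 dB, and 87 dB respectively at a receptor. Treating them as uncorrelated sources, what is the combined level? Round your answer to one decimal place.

Incoherent sources combine by intensity addition: L_total = 10·log₁₀(Σ 10^(L_i/10)).
Σ 10^(L/10) = 10^(95/10) + 10^(89/10) + 10^(93/10) + 10^(87/10) = 6.453e+09.
L_total = 10·log₁₀(6.453e+09) = 98.10 dB.

98.1 dB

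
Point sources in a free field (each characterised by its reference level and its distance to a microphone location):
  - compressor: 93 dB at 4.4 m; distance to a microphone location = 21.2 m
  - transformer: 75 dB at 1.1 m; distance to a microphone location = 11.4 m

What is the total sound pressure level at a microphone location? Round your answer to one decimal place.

79.4 dB

Propagate each source to the receiver with L = L_ref − 20·log₁₀(r/r_ref), then add intensities.
compressor: 93 − 20·log₁₀(21.2/4.4) = 93 − 13.66 = 79.34 dB.
transformer: 75 − 20·log₁₀(11.4/1.1) = 75 − 20.31 = 54.69 dB.
Σ 10^(L/10) = 8.624e+07 → L_total = 10·log₁₀(8.624e+07) = 79.36 dB.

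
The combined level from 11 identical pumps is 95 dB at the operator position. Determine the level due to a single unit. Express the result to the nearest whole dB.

11 equal contributions raise the level by 10·log₁₀ 11 = 10.414 dB, so each unit alone gives 95 − 10.414.

85 dB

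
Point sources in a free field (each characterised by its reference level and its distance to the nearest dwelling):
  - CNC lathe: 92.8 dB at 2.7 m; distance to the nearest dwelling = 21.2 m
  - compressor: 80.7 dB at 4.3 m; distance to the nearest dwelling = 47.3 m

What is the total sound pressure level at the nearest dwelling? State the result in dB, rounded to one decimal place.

75.0 dB

Apply inverse-square spreading to bring every level to the receiver, then sum 10^(L/10).
CNC lathe: 92.8 − 20·log₁₀(21.2/2.7) = 92.8 − 17.90 = 74.90 dB.
compressor: 80.7 − 20·log₁₀(47.3/4.3) = 80.7 − 20.83 = 59.87 dB.
Σ 10^(L/10) = 3.188e+07 → L_total = 10·log₁₀(3.188e+07) = 75.03 dB.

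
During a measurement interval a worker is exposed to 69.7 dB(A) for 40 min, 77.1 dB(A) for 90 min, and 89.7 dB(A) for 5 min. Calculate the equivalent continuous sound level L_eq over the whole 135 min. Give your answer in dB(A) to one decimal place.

78.5 dB(A)

The energy average is taken in the linear domain: L_eq = 10·log₁₀[(Σ tᵢ·10^(Lᵢ/10))/T], T = 135 min.
Σ tᵢ·10^(Lᵢ/10) = 40·10^(69.7/10) + 90·10^(77.1/10) + 5·10^(89.7/10) = 9.655e+09.
L_eq = 10·log₁₀(9.655e+09/135) = 78.54 dB(A).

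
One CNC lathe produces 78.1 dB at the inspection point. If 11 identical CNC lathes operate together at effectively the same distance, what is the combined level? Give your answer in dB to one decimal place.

L_total = L₁ + 10·log₁₀ N for N identical incoherent sources.
L_total = 78.1 + 10·log₁₀(11) = 78.1 + 10.414 = 88.51 dB.

88.5 dB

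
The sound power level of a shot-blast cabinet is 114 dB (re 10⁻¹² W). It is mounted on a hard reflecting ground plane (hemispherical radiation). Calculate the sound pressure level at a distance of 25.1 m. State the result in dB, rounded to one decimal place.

L_p = L_w − 10·log₁₀(2π·r²) with r = 25.1 m.
2π·r² = 3958 m², 10·log₁₀ of that is 35.975 dB.
L_p = 114 − 35.975 = 78.02 dB.

78.0 dB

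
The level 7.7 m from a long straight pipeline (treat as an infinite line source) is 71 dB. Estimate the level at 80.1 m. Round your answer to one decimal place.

60.8 dB

For a line source, L₂ = L₁ − 10·log₁₀(r₂/r₁).
L₂ = 71 − 10·log₁₀(80.1/7.7) = 71 − 10.171 = 60.83 dB.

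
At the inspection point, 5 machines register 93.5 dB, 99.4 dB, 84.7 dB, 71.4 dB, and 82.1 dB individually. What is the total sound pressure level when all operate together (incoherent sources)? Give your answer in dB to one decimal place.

For uncorrelated sources the intensities add, so convert each level to linear form, sum, and take 10·log₁₀ of the total.
Σ 10^(L/10) = 10^(93.5/10) + 10^(99.4/10) + 10^(84.7/10) + 10^(71.4/10) + 10^(82.1/10) = 1.142e+10.
L_total = 10·log₁₀(1.142e+10) = 100.58 dB.

100.6 dB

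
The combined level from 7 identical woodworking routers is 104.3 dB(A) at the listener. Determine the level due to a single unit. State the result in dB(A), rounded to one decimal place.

Dividing the total intensity by 7 lowers the level by 10·log₁₀ 7 = 8.451 dB: L₁ = 104.3 − 8.451.

95.8 dB(A)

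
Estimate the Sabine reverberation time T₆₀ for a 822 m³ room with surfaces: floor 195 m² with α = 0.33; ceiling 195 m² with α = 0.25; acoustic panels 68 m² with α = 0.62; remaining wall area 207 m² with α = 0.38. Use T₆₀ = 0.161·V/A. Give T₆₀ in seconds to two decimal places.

0.57 s

Summing Sᵢαᵢ: 195·0.33 + 195·0.25 + 68·0.62 + 207·0.38 = 233.92 m².
T₆₀ = 0.161 × 822 / 233.92 = 0.566 s.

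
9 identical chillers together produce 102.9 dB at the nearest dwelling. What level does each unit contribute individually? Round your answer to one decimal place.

93.4 dB

Dividing the total intensity by 9 lowers the level by 10·log₁₀ 9 = 9.542 dB: L₁ = 102.9 − 9.542.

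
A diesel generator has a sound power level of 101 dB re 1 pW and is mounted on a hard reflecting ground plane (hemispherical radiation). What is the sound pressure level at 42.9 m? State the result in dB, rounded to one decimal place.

Free-field hemispherical radiation: L_p = L_w − 10·log₁₀(2π·r²), r = 42.9 m.
2π·r² = 1.156e+04 m², 10·log₁₀ of that is 40.631 dB.
L_p = 101 − 40.631 = 60.37 dB.

60.4 dB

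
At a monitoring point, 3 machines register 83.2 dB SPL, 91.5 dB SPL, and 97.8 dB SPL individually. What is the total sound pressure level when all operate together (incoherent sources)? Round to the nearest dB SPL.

99 dB SPL

For uncorrelated sources the intensities add, so convert each level to linear form, sum, and take 10·log₁₀ of the total.
Σ 10^(L/10) = 10^(83.2/10) + 10^(91.5/10) + 10^(97.8/10) = 7.647e+09.
L_total = 10·log₁₀(7.647e+09) = 98.83 dB SPL.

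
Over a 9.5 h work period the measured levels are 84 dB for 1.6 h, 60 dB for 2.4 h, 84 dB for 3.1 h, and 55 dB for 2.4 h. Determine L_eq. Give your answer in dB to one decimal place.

81.0 dB

L_eq = 10·log₁₀[(1/T)·Σ tᵢ·10^(Lᵢ/10)] with T = 9.5 h.
Σ tᵢ·10^(Lᵢ/10) = 1.6·10^(84/10) + 2.4·10^(60/10) + 3.1·10^(84/10) + 2.4·10^(55/10) = 1.184e+09.
L_eq = 10·log₁₀(1.184e+09/9.5) = 80.96 dB.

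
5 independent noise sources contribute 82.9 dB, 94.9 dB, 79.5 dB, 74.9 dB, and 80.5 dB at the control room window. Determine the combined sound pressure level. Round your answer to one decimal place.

For uncorrelated sources the intensities add, so convert each level to linear form, sum, and take 10·log₁₀ of the total.
Σ 10^(L/10) = 10^(82.9/10) + 10^(94.9/10) + 10^(79.5/10) + 10^(74.9/10) + 10^(80.5/10) = 3.518e+09.
L_total = 10·log₁₀(3.518e+09) = 95.46 dB.

95.5 dB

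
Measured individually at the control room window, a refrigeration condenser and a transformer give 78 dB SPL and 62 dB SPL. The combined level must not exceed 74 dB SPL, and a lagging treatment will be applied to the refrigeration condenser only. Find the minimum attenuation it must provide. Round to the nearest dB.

The untreated sources together contribute 10^(62/10) = 1.585e+06, i.e. 62.00 dB SPL.
The limit corresponds to 10^(74/10) = 2.512e+07; subtracting the fixed part leaves 2.353e+07 for the refrigeration condenser, i.e. 73.72 dB SPL.
So the refrigeration condenser must be reduced from 78 to 73.72 dB SPL: IL = 4.28 dB.

4 dB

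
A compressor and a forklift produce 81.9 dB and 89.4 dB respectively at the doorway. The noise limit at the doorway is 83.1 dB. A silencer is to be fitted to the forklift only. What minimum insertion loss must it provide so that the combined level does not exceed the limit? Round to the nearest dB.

Everything except the forklift sums to 10^(81.9/10) = 1.549e+08 in linear terms, 81.90 dB.
The limit corresponds to 10^(83.1/10) = 2.042e+08; subtracting the fixed part leaves 4.929e+07 for the forklift, i.e. 76.93 dB.
So the forklift must be reduced from 89.4 to 76.93 dB: IL = 12.47 dB.

12 dB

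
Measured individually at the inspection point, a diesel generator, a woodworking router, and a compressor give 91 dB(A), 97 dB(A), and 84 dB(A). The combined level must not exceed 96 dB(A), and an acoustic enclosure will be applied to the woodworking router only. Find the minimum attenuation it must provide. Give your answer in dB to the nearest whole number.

The untreated sources together contribute 10^(91/10) + 10^(84/10) = 1.510e+09, i.e. 91.79 dB(A).
To meet 96 dB(A) overall, the treated woodworking router may contribute at most 10^(96/10) − 1.510e+09 = 2.471e+09, i.e. 93.93 dB(A).
So the woodworking router must be reduced from 97 to 93.93 dB(A): IL = 3.07 dB.

3 dB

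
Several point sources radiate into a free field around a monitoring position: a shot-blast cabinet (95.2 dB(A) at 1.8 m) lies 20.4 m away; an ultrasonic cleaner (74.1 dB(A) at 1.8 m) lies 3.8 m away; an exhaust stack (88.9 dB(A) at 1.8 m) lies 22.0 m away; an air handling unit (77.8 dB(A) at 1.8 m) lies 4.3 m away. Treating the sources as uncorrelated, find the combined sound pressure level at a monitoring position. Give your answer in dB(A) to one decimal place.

Apply inverse-square spreading to bring every level to the receiver, then sum 10^(L/10).
shot-blast cabinet: 95.2 − 20·log₁₀(20.4/1.8) = 95.2 − 21.09 = 74.11 dB(A).
ultrasonic cleaner: 74.1 − 20·log₁₀(3.8/1.8) = 74.1 − 6.49 = 67.61 dB(A).
exhaust stack: 88.9 − 20·log₁₀(22.0/1.8) = 88.9 − 21.74 = 67.16 dB(A).
air handling unit: 77.8 − 20·log₁₀(4.3/1.8) = 77.8 − 7.56 = 70.24 dB(A).
Σ 10^(L/10) = 4.730e+07 → L_total = 10·log₁₀(4.730e+07) = 76.75 dB(A).

76.7 dB(A)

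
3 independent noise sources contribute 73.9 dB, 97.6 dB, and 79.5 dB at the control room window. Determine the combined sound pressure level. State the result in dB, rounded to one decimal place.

For uncorrelated sources the intensities add, so convert each level to linear form, sum, and take 10·log₁₀ of the total.
Σ 10^(L/10) = 10^(73.9/10) + 10^(97.6/10) + 10^(79.5/10) = 5.868e+09.
L_total = 10·log₁₀(5.868e+09) = 97.68 dB.

97.7 dB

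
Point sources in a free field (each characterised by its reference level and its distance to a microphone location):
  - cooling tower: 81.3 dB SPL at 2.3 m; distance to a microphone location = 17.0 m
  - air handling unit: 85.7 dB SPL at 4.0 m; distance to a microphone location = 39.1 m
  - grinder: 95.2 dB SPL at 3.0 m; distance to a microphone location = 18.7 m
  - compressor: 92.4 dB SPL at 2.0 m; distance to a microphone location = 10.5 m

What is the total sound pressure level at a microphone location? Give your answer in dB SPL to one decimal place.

81.9 dB SPL

Propagate each source to the receiver with L = L_ref − 20·log₁₀(r/r_ref), then add intensities.
cooling tower: 81.3 − 20·log₁₀(17.0/2.3) = 81.3 − 17.37 = 63.93 dB SPL.
air handling unit: 85.7 − 20·log₁₀(39.1/4.0) = 85.7 − 19.80 = 65.90 dB SPL.
grinder: 95.2 − 20·log₁₀(18.7/3.0) = 95.2 − 15.89 = 79.31 dB SPL.
compressor: 92.4 − 20·log₁₀(10.5/2.0) = 92.4 − 14.40 = 78.00 dB SPL.
Σ 10^(L/10) = 1.546e+08 → L_total = 10·log₁₀(1.546e+08) = 81.89 dB SPL.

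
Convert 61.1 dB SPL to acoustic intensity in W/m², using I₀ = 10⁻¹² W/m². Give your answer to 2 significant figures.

I/I₀ = 10^(61.1/10) = 1.288e+06, so I = 1.288e+06 × 10⁻¹² W/m².

1.3e-06 W/m²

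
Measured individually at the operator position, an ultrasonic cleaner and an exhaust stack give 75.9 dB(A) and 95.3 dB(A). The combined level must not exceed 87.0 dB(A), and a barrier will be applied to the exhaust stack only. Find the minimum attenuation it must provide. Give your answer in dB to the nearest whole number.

9 dB

The untreated sources together contribute 10^(75.9/10) = 3.890e+07, i.e. 75.90 dB(A).
The limit corresponds to 10^(87.0/10) = 5.012e+08; subtracting the fixed part leaves 4.623e+08 for the exhaust stack, i.e. 86.65 dB(A).
Required insertion loss = 95.3 − 86.65 = 8.65 dB.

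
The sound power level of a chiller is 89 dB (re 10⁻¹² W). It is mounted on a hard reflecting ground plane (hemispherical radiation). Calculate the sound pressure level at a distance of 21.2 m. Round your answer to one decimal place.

54.5 dB

Free-field hemispherical radiation: L_p = L_w − 10·log₁₀(2π·r²), r = 21.2 m.
2π·r² = 2824 m², 10·log₁₀ of that is 34.509 dB.
L_p = 89 − 34.509 = 54.49 dB.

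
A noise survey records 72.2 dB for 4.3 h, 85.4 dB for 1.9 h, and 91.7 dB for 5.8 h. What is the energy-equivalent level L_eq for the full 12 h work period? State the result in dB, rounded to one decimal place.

88.9 dB

The energy average is taken in the linear domain: L_eq = 10·log₁₀[(Σ tᵢ·10^(Lᵢ/10))/T], T = 12 h.
Σ tᵢ·10^(Lᵢ/10) = 4.3·10^(72.2/10) + 1.9·10^(85.4/10) + 5.8·10^(91.7/10) = 9.309e+09.
L_eq = 10·log₁₀(9.309e+09/12) = 88.90 dB.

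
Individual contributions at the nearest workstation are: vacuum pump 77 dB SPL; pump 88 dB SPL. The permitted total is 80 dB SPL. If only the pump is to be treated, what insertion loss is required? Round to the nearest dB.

Fixed contribution from the other source: Σ 10^(L/10) = 10^(77/10) = 5.012e+07 (77.00 dB SPL).
To meet 80 dB SPL overall, the treated pump may contribute at most 10^(80/10) − 5.012e+07 = 4.988e+07, i.e. 76.98 dB SPL.
So the pump must be reduced from 88 to 76.98 dB SPL: IL = 11.02 dB.

11 dB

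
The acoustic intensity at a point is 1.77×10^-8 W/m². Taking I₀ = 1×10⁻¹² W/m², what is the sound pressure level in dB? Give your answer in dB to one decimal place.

Dividing by I₀ shifts the exponent by 12: I/I₀ = 1.77×10^4.
L = 10·(0.2480 + 4) = 42.48 dB.

42.5 dB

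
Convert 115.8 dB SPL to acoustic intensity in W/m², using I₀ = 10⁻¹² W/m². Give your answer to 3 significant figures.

L = 10·log₁₀(I/I₀) ⇒ I = I₀·10^(L/10) = 10⁻¹² × 10^11.58.

0.380 W/m²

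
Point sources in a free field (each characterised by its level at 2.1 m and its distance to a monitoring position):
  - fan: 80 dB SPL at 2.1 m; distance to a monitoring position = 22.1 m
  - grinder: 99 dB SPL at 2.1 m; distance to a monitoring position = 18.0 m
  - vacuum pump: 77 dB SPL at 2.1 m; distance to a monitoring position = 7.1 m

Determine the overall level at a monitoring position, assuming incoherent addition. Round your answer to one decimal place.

80.5 dB SPL

Apply inverse-square spreading to bring every level to the receiver, then sum 10^(L/10).
fan: 80 − 20·log₁₀(22.1/2.1) = 80 − 20.44 = 59.56 dB SPL.
grinder: 99 − 20·log₁₀(18.0/2.1) = 99 − 18.66 = 80.34 dB SPL.
vacuum pump: 77 − 20·log₁₀(7.1/2.1) = 77 − 10.58 = 66.42 dB SPL.
Σ 10^(L/10) = 1.134e+08 → L_total = 10·log₁₀(1.134e+08) = 80.55 dB SPL.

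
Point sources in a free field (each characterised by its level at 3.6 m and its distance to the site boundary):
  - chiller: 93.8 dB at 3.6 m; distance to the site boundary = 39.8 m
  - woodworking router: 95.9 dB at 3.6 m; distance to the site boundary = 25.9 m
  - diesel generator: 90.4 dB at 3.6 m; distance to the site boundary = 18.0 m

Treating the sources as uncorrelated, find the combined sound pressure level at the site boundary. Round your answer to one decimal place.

Apply inverse-square spreading to bring every level to the receiver, then sum 10^(L/10).
chiller: 93.8 − 20·log₁₀(39.8/3.6) = 93.8 − 20.87 = 72.93 dB.
woodworking router: 95.9 − 20·log₁₀(25.9/3.6) = 95.9 − 17.14 = 78.76 dB.
diesel generator: 90.4 − 20·log₁₀(18.0/3.6) = 90.4 − 13.98 = 76.42 dB.
Σ 10^(L/10) = 1.386e+08 → L_total = 10·log₁₀(1.386e+08) = 81.42 dB.

81.4 dB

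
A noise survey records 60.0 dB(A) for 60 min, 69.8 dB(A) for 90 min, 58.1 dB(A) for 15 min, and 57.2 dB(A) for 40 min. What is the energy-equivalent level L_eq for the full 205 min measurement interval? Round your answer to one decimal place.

Weight each interval's intensity by its duration and average over T = 205 min:
Σ tᵢ·10^(Lᵢ/10) = 60·10^(60.0/10) + 90·10^(69.8/10) + 15·10^(58.1/10) + 40·10^(57.2/10) = 9.502e+08.
L_eq = 10·log₁₀(9.502e+08/205) = 66.66 dB(A).

66.7 dB(A)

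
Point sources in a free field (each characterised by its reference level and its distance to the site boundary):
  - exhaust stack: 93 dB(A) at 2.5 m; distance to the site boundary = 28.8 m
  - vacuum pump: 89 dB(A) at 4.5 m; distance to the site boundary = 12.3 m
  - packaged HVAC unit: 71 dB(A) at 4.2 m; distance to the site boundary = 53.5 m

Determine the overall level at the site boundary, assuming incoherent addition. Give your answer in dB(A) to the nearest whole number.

81 dB(A)

Apply inverse-square spreading to bring every level to the receiver, then sum 10^(L/10).
exhaust stack: 93 − 20·log₁₀(28.8/2.5) = 93 − 21.23 = 71.77 dB(A).
vacuum pump: 89 − 20·log₁₀(12.3/4.5) = 89 − 8.73 = 80.27 dB(A).
packaged HVAC unit: 71 − 20·log₁₀(53.5/4.2) = 71 − 22.10 = 48.90 dB(A).
Σ 10^(L/10) = 1.214e+08 → L_total = 10·log₁₀(1.214e+08) = 80.84 dB(A).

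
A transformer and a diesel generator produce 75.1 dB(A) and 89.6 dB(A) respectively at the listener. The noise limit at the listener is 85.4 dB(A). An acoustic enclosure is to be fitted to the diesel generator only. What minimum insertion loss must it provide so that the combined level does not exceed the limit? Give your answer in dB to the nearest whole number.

Fixed contribution from the other source: Σ 10^(L/10) = 10^(75.1/10) = 3.236e+07 (75.10 dB(A)).
The limit corresponds to 10^(85.4/10) = 3.467e+08; subtracting the fixed part leaves 3.144e+08 for the diesel generator, i.e. 84.97 dB(A).
So the diesel generator must be reduced from 89.6 to 84.97 dB(A): IL = 4.63 dB.

5 dB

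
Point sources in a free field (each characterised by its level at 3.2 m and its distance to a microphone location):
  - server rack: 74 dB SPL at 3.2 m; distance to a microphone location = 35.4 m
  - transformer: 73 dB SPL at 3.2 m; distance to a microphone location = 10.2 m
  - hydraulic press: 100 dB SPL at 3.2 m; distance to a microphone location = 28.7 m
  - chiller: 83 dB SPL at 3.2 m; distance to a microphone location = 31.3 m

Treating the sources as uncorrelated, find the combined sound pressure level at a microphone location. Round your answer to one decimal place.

Propagate each source to the receiver with L = L_ref − 20·log₁₀(r/r_ref), then add intensities.
server rack: 74 − 20·log₁₀(35.4/3.2) = 74 − 20.88 = 53.12 dB SPL.
transformer: 73 − 20·log₁₀(10.2/3.2) = 73 − 10.07 = 62.93 dB SPL.
hydraulic press: 100 − 20·log₁₀(28.7/3.2) = 100 − 19.05 = 80.95 dB SPL.
chiller: 83 − 20·log₁₀(31.3/3.2) = 83 − 19.81 = 63.19 dB SPL.
Σ 10^(L/10) = 1.286e+08 → L_total = 10·log₁₀(1.286e+08) = 81.09 dB SPL.

81.1 dB SPL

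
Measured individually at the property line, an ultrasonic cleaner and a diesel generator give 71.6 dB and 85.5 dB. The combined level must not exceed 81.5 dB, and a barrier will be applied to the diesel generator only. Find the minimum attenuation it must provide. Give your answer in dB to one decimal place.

4.5 dB

The untreated sources together contribute 10^(71.6/10) = 1.445e+07, i.e. 71.60 dB.
To meet 81.5 dB overall, the treated diesel generator may contribute at most 10^(81.5/10) − 1.445e+07 = 1.268e+08, i.e. 81.03 dB.
So the diesel generator must be reduced from 85.5 to 81.03 dB: IL = 4.47 dB.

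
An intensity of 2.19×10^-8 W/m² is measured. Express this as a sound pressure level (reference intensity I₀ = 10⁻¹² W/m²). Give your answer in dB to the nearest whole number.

L = 10·log₁₀(I/I₀) = 10·log₁₀(2.19×10^-8/10⁻¹²) = 10·log₁₀(2.19×10^4).
L = 10·(0.3404 + 4) = 43.40 dB.

43 dB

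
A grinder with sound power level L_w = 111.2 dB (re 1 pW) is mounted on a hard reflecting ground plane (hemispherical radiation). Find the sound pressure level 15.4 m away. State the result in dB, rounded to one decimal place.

L_p = L_w − 10·log₁₀(2π·r²) with r = 15.4 m.
2π·r² = 1490 m², 10·log₁₀ of that is 31.732 dB.
L_p = 111.2 − 31.732 = 79.47 dB.

79.5 dB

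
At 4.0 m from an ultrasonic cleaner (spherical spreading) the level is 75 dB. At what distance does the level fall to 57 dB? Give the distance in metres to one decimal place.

31.8 m

For a point source L₁ − L₂ = 20·log₁₀(r₂/r₁), so r₂ = r₁·10^((L₁−L₂)/20).
r₂ = 4.0·10^((75−57)/20) = 4.0·10^(18.0/20) = 31.77 m.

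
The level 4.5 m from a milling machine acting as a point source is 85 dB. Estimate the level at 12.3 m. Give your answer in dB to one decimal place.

Point-source attenuation: ΔL = 20·log₁₀(r₂/r₁) = 20·log₁₀(12.3/4.5) = 8.734 dB.
L₂ = 85 − 20·log₁₀(12.3/4.5) = 85 − 8.734 = 76.27 dB.

76.3 dB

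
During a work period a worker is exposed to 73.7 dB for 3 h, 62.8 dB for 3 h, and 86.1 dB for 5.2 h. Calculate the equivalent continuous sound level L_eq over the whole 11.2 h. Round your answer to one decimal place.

82.9 dB

Weight each interval's intensity by its duration and average over T = 11.2 h:
Σ tᵢ·10^(Lᵢ/10) = 3·10^(73.7/10) + 3·10^(62.8/10) + 5.2·10^(86.1/10) = 2.194e+09.
L_eq = 10·log₁₀(2.194e+09/11.2) = 82.92 dB.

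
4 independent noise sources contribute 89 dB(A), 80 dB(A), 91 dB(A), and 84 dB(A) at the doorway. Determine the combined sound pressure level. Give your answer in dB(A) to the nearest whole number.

94 dB(A)

For uncorrelated sources the intensities add, so convert each level to linear form, sum, and take 10·log₁₀ of the total.
Σ 10^(L/10) = 10^(89/10) + 10^(80/10) + 10^(91/10) + 10^(84/10) = 2.404e+09.
L_total = 10·log₁₀(2.404e+09) = 93.81 dB(A).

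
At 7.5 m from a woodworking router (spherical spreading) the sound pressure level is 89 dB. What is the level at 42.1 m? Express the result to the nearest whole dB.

74 dB

Spherical spreading from a point source gives a 20·log₁₀(r₂/r₁) drop.
L₂ = 89 − 20·log₁₀(42.1/7.5) = 89 − 14.984 = 74.02 dB.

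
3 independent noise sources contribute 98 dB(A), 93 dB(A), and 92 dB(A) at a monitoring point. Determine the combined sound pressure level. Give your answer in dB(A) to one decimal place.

100.0 dB(A)

For uncorrelated sources the intensities add, so convert each level to linear form, sum, and take 10·log₁₀ of the total.
Σ 10^(L/10) = 10^(98/10) + 10^(93/10) + 10^(92/10) = 9.890e+09.
L_total = 10·log₁₀(9.890e+09) = 99.95 dB(A).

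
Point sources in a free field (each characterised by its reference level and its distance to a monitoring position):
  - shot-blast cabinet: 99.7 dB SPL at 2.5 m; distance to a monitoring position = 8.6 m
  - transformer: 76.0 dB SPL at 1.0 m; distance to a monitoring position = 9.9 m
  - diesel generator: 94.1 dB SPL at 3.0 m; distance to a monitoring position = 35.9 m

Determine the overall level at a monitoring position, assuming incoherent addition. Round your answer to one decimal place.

Apply inverse-square spreading to bring every level to the receiver, then sum 10^(L/10).
shot-blast cabinet: 99.7 − 20·log₁₀(8.6/2.5) = 99.7 − 10.73 = 88.97 dB SPL.
transformer: 76.0 − 20·log₁₀(9.9/1.0) = 76.0 − 19.91 = 56.09 dB SPL.
diesel generator: 94.1 − 20·log₁₀(35.9/3.0) = 94.1 − 21.56 = 72.54 dB SPL.
Σ 10^(L/10) = 8.070e+08 → L_total = 10·log₁₀(8.070e+08) = 89.07 dB SPL.

89.1 dB SPL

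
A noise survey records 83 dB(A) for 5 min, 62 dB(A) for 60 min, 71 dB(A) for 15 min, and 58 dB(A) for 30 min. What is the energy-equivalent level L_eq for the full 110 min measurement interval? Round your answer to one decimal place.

70.7 dB(A)

L_eq = 10·log₁₀[(1/T)·Σ tᵢ·10^(Lᵢ/10)] with T = 110 min.
Σ tᵢ·10^(Lᵢ/10) = 5·10^(83/10) + 60·10^(62/10) + 15·10^(71/10) + 30·10^(58/10) = 1.300e+09.
L_eq = 10·log₁₀(1.300e+09/110) = 70.73 dB(A).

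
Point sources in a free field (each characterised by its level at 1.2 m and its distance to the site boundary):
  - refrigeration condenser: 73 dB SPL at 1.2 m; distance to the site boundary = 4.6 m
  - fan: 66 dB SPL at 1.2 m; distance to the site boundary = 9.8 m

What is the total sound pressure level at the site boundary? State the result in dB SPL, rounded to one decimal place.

61.5 dB SPL

Propagate each source to the receiver with L = L_ref − 20·log₁₀(r/r_ref), then add intensities.
refrigeration condenser: 73 − 20·log₁₀(4.6/1.2) = 73 − 11.67 = 61.33 dB SPL.
fan: 66 − 20·log₁₀(9.8/1.2) = 66 − 18.24 = 47.76 dB SPL.
Σ 10^(L/10) = 1.418e+06 → L_total = 10·log₁₀(1.418e+06) = 61.52 dB SPL.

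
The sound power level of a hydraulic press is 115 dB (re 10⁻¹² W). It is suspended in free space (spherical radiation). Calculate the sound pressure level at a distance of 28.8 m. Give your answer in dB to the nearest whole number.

The power spreads over a sphere of area 4π·r², so L_p = L_w − 10·log₁₀(4π·r²).
4π·r² = 1.042e+04 m², 10·log₁₀ of that is 40.180 dB.
L_p = 115 − 40.180 = 74.82 dB.

75 dB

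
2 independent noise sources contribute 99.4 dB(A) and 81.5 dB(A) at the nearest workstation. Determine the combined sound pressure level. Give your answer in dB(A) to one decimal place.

99.5 dB(A)

Incoherent sources combine by intensity addition: L_total = 10·log₁₀(Σ 10^(L_i/10)).
Σ 10^(L/10) = 10^(99.4/10) + 10^(81.5/10) = 8.851e+09.
L_total = 10·log₁₀(8.851e+09) = 99.47 dB(A).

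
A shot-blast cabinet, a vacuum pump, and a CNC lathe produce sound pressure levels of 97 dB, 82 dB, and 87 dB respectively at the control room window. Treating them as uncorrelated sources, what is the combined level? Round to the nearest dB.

For uncorrelated sources the intensities add, so convert each level to linear form, sum, and take 10·log₁₀ of the total.
Σ 10^(L/10) = 10^(97/10) + 10^(82/10) + 10^(87/10) = 5.672e+09.
L_total = 10·log₁₀(5.672e+09) = 97.54 dB.

98 dB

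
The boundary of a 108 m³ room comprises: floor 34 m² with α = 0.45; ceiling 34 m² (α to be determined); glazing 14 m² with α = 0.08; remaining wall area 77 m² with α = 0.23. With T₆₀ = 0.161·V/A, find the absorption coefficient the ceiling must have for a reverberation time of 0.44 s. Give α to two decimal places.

A = 0.161·V/T₆₀ = 0.161·108/0.44 = 39.52 m² sabins.
Absorption from the other surfaces = 34·0.45 + 14·0.08 + 77·0.23 = 34.13 m², so the ceiling must supply 5.39 m² over 34 m².
α = 5.39/34 = 0.158.

0.16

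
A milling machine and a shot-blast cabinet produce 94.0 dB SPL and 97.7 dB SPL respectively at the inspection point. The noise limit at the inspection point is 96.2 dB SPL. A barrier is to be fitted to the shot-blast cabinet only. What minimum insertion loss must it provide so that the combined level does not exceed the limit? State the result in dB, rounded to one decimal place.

5.5 dB

Everything except the shot-blast cabinet sums to 10^(94.0/10) = 2.512e+09 in linear terms, 94.00 dB SPL.
To meet 96.2 dB SPL overall, the treated shot-blast cabinet may contribute at most 10^(96.2/10) − 2.512e+09 = 1.657e+09, i.e. 92.19 dB SPL.
Required insertion loss = 97.7 − 92.19 = 5.51 dB.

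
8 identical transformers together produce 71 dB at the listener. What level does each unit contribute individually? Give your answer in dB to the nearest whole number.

62 dB

Dividing the total intensity by 8 lowers the level by 10·log₁₀ 8 = 9.031 dB: L₁ = 71 − 9.031.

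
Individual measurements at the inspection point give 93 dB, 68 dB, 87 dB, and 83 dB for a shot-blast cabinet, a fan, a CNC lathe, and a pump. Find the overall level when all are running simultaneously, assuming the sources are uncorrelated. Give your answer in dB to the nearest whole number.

For uncorrelated sources the intensities add, so convert each level to linear form, sum, and take 10·log₁₀ of the total.
Σ 10^(L/10) = 10^(93/10) + 10^(68/10) + 10^(87/10) + 10^(83/10) = 2.702e+09.
L_total = 10·log₁₀(2.702e+09) = 94.32 dB.

94 dB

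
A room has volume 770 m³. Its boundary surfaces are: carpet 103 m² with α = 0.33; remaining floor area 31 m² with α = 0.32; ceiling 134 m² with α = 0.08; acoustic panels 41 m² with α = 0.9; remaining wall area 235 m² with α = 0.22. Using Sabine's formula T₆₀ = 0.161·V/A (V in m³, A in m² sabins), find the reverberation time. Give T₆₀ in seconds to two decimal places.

Total absorption A = 103·0.33 + 31·0.32 + 134·0.08 + 41·0.9 + 235·0.22 = 143.23 m² sabins.
T₆₀ = 0.161 × 770 / 143.23 = 0.866 s.

0.87 s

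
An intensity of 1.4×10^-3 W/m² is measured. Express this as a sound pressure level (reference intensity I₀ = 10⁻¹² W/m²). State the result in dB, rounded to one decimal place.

91.5 dB

Dividing by I₀ shifts the exponent by 12: I/I₀ = 1.4×10^9.
L = 10·(0.1461 + 9) = 91.46 dB.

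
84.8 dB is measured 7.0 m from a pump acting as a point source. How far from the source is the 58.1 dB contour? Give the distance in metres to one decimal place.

151.4 m

Point-source spreading drops the level by 20·log₁₀(r₂/r₁); inverting, r₂/r₁ = 10^(ΔL/20).
r₂ = 7.0·10^((84.8−58.1)/20) = 7.0·10^(26.7/20) = 151.39 m.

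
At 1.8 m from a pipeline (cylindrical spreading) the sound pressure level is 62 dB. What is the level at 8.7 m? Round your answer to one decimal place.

Cylindrical spreading from a line source gives a 10·log₁₀(r₂/r₁) drop.
L₂ = 62 − 10·log₁₀(8.7/1.8) = 62 − 6.842 = 55.16 dB.

55.2 dB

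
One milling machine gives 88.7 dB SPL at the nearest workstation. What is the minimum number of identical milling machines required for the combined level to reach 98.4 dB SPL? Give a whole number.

10

N identical sources give L₁ + 10·log₁₀ N, so require 10·log₁₀ N ≥ 98.4 − 88.7 = 9.7 dB.
N ≥ 10^(9.7/10) = 9.333, so N = 10.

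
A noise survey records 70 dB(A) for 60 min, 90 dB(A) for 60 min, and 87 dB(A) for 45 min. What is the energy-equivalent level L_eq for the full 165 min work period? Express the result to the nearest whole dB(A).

The energy average is taken in the linear domain: L_eq = 10·log₁₀[(Σ tᵢ·10^(Lᵢ/10))/T], T = 165 min.
Σ tᵢ·10^(Lᵢ/10) = 60·10^(70/10) + 60·10^(90/10) + 45·10^(87/10) = 8.315e+10.
L_eq = 10·log₁₀(8.315e+10/165) = 87.02 dB(A).

87 dB(A)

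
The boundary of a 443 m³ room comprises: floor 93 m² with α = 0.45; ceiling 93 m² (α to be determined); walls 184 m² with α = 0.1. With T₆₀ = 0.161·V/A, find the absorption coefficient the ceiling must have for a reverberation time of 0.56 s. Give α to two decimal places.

From T₆₀ = 0.161·V/A, the target T₆₀ = 0.56 s needs A = 0.161·443/0.56 = 127.36 m².
Absorption from the other surfaces = 93·0.45 + 184·0.1 = 60.25 m², so the ceiling must supply 67.11 m² over 93 m².
α = 67.11/93 = 0.722.

0.72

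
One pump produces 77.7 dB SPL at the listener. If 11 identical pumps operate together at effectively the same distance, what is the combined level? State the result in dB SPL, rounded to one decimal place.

88.1 dB SPL

N identical incoherent sources raise the level by 10·log₁₀ N.
L_total = 77.7 + 10·log₁₀(11) = 77.7 + 10.414 = 88.11 dB SPL.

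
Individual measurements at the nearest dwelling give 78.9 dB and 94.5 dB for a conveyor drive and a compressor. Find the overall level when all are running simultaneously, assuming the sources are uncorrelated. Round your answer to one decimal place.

For uncorrelated sources the intensities add, so convert each level to linear form, sum, and take 10·log₁₀ of the total.
Σ 10^(L/10) = 10^(78.9/10) + 10^(94.5/10) = 2.896e+09.
L_total = 10·log₁₀(2.896e+09) = 94.62 dB.

94.6 dB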